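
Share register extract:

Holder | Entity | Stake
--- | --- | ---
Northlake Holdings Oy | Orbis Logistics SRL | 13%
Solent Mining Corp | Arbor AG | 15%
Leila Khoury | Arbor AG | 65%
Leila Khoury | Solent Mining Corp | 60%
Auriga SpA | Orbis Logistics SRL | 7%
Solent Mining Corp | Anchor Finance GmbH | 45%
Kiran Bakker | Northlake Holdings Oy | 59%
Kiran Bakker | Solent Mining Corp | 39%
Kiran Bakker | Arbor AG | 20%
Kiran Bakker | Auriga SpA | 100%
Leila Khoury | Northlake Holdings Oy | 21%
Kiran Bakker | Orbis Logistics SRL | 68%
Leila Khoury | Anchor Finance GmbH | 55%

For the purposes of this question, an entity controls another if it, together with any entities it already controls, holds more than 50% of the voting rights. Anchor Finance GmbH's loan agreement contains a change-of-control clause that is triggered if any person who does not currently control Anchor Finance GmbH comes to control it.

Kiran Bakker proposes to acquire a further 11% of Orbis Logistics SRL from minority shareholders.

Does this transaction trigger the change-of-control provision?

No

The purchase changes only Kiran's holdings, so Kiran is the only person who could newly come to control Anchor.
Kiran holds 59% of Northlake, so Kiran controls Northlake.
Kiran holds 100% of Auriga, so Kiran controls Auriga.
Northlake and Kiran and Auriga together hold 13% + 68% + 7% = 88% of Orbis, so Kiran controls Orbis.
Neither Kiran nor any entity Kiran controls holds any voting interest in Anchor.
So before the transaction, Kiran does not control Anchor.
After the purchase, Kiran's direct stake in Orbis rises to 68% + 11% = 79%.
Northlake and Kiran and Auriga together hold 13% + 79% + 7% = 99% of Orbis, so Kiran controls Orbis.
After the transaction, neither Kiran nor any entity Kiran controls holds a voting interest in Anchor, so Kiran still does not control it.
No new person acquires control, so the clause is not triggered.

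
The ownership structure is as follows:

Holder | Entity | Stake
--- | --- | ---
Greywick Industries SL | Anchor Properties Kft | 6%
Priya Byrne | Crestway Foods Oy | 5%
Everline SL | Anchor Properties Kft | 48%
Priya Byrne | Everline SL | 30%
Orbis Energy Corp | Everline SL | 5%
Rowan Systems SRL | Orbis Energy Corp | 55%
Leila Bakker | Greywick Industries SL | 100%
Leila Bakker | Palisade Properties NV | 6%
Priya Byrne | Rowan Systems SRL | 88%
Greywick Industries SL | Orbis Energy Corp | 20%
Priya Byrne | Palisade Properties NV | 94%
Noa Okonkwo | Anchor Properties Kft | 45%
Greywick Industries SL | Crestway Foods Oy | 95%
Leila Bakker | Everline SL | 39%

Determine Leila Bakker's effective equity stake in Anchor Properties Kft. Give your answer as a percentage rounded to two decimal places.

Leila reaches Anchor along 3 paths.
Via Everline: 39% × 48% = 18.72%.
Via Greywick → Orbis → Everline: 100% × 20% × 5% × 48% = 0.48%.
Via Greywick: 100% × 6% = 6%.
Total: 18.72% + 0.48% + 6% = 25.2%.
Rounded: 25.20%.

25.20%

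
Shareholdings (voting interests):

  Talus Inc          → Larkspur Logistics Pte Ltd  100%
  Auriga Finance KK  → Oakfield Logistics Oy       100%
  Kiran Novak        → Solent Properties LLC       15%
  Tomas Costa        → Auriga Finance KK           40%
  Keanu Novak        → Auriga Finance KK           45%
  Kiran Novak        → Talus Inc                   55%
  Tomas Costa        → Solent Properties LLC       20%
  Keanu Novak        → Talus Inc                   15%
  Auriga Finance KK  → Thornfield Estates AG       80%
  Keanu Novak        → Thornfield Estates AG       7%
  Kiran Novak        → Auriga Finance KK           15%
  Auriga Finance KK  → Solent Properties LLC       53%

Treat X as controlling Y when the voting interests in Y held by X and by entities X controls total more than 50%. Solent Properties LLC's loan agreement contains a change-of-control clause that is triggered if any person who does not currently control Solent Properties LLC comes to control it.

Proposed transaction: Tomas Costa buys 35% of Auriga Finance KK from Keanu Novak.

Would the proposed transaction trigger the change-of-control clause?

The purchase adds only to Tomas's holdings (Keanu's stake shrinks), so Tomas is the only person who could newly come to control Solent.
Tomas's largest direct stake is 40% in Auriga, which does not meet the threshold, so Tomas controls no company.
In Solent, Tomas's side holds only 20%, not > 50%.
So before the transaction, Tomas does not control Solent.
After the purchase, Tomas's direct stake in Auriga rises to 40% + 35% = 75%, and Keanu's stake falls to 10%.
Tomas holds 75% of Auriga, so Tomas controls Auriga.
Tomas and Auriga together hold 20% + 53% = 73% of Solent, so Tomas controls Solent.
Tomas did not control Solent before and does after, so the clause is triggered.

Yes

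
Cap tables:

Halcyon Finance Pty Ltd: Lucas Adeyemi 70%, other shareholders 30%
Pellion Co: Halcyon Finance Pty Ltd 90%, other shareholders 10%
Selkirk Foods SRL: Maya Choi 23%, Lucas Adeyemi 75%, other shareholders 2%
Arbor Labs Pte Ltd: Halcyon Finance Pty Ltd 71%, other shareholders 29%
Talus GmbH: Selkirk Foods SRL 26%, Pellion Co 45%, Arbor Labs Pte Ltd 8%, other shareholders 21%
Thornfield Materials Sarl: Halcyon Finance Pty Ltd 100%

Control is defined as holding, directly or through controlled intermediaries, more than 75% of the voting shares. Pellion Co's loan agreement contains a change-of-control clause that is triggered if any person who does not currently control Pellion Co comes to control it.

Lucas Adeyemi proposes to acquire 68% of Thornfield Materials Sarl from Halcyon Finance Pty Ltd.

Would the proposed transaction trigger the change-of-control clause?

No

The purchase adds only to Lucas's holdings (Halcyon's stake shrinks), so Lucas is the only person who could newly come to control Pellion.
Lucas's largest direct stake is 75% in Selkirk, which does not meet the threshold, so Lucas controls no company.
Neither Lucas nor any entity Lucas controls holds any voting interest in Pellion.
So before the transaction, Lucas does not control Pellion.
After the purchase, Lucas holds 68% of Thornfield directly, and Halcyon's stake falls to 32%.
Lucas's side now holds 68% of Thornfield, not > 75%, so Lucas still does not control Thornfield.
After the transaction, neither Lucas nor any entity Lucas controls holds a voting interest in Pellion, so Lucas still does not control it.
No new person acquires control, so the clause is not triggered.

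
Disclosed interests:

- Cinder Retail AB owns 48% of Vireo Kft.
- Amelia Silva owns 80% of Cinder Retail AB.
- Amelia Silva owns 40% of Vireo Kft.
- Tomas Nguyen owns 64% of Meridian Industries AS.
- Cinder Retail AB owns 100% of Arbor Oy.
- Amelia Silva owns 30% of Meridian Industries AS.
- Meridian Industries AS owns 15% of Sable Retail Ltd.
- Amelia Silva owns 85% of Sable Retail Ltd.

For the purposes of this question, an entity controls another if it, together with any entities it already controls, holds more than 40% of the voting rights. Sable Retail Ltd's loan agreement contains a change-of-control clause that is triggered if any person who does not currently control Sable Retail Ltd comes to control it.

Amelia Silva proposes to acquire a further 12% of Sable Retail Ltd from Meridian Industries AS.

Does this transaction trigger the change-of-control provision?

No

The purchase adds only to Amelia's holdings (Meridian's stake shrinks), so Amelia is the only person who could newly come to control Sable.
Amelia holds 85% of Sable, so Amelia controls Sable.
So Amelia already controls Sable before the transaction.
After the purchase, Amelia's direct stake in Sable rises to 85% + 12% = 97%, and Meridian's stake falls to 3%.
Amelia controlled Sable already, so this is not a new person acquiring control; every other person's position is unchanged or reduced.
No new person acquires control, so the clause is not triggered.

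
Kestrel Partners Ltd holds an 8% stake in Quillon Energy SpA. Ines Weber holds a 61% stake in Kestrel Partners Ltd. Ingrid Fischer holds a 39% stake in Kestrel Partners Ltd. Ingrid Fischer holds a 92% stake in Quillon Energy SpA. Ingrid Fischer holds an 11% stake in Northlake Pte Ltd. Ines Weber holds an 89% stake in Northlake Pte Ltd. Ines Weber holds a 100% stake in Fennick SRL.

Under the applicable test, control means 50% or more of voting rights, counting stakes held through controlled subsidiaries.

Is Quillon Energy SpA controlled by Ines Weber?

Ines holds 61% of Kestrel, so Ines controls Kestrel.
Ines holds 89% of Northlake, so Ines controls Northlake.
Ines holds 100% of Fennick, so Ines controls Fennick.
In Quillon, Ines's side holds only 8%, not ≥ 50%.
So Ines does not control Quillon.

No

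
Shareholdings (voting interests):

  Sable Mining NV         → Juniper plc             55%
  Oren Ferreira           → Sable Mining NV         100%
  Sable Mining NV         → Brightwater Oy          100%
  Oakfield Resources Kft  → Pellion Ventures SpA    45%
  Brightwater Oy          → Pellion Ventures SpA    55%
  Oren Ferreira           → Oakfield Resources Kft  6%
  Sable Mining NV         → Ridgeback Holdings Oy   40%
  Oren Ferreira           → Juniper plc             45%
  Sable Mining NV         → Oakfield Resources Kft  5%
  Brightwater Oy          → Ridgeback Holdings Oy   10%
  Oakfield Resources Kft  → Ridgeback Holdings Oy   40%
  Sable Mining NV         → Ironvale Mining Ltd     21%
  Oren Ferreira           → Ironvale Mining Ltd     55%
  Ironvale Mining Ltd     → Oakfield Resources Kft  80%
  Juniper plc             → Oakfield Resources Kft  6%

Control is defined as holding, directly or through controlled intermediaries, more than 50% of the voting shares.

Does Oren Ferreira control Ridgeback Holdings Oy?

Oren holds 100% of Sable, so Oren controls Sable.
Oren and Sable together hold 45% + 55% = 100% of Juniper, so Oren controls Juniper.
Sable and Oren together hold 21% + 55% = 76% of Ironvale, so Oren controls Ironvale.
Oren and Ironvale and Juniper and Sable together hold 6% + 80% + 6% + 5% = 97% of Oakfield, so Oren controls Oakfield.
Sable holds 100% of Brightwater, so Oren controls Brightwater.
Brightwater and Oakfield and Sable together hold 10% + 40% + 40% = 90% of Ridgeback, so Oren controls Ridgeback.

Yes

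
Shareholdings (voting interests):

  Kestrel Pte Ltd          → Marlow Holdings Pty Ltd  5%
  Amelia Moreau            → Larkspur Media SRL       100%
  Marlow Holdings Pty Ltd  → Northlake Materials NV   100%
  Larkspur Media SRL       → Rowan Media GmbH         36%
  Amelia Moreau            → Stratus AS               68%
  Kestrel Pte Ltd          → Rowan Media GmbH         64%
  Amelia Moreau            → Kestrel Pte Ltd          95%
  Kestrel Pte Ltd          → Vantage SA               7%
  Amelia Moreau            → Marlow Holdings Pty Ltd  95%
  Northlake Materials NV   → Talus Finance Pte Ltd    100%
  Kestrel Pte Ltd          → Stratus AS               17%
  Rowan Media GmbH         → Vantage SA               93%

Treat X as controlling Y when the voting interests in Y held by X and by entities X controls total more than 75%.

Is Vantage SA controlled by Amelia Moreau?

Yes

Amelia holds 95% of Kestrel, so Amelia controls Kestrel.
Amelia holds 100% of Larkspur, so Amelia controls Larkspur.
Kestrel and Larkspur together hold 64% + 36% = 100% of Rowan, so Amelia controls Rowan.
Kestrel and Rowan together hold 7% + 93% = 100% of Vantage, so Amelia controls Vantage.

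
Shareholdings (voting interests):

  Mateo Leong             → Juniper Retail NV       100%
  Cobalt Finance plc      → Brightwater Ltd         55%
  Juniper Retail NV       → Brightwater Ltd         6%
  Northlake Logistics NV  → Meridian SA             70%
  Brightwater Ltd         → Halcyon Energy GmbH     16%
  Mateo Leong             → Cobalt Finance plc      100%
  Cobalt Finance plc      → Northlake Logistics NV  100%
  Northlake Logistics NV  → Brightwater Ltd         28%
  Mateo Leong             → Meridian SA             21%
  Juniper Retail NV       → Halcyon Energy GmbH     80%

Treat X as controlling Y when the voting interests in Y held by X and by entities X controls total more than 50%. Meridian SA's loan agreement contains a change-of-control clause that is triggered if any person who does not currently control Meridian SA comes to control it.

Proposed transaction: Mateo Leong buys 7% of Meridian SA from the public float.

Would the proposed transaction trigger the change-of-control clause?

The purchase changes only Mateo's holdings, so Mateo is the only person who could newly come to control Meridian.
Mateo holds 100% of Cobalt, so Mateo controls Cobalt.
Cobalt holds 100% of Northlake, so Mateo controls Northlake.
Northlake and Mateo together hold 70% + 21% = 91% of Meridian, so Mateo controls Meridian.
So Mateo already controls Meridian before the transaction.
After the purchase, Mateo's direct stake in Meridian rises to 21% + 7% = 28%.
Mateo controlled Meridian already, so this is not a new person acquiring control; every other person's position is unchanged or reduced.
No new person acquires control, so the clause is not triggered.

No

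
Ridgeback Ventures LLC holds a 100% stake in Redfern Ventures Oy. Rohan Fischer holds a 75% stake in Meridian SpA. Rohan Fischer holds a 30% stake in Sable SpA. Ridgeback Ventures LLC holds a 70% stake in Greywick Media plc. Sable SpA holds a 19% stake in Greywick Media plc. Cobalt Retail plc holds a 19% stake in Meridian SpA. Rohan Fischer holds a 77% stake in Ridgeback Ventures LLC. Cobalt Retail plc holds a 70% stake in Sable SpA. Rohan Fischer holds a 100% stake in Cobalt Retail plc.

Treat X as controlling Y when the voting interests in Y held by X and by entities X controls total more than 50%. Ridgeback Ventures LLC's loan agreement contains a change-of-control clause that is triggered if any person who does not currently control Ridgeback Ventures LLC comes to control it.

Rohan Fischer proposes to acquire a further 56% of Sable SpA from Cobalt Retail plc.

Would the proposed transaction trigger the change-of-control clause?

No

The purchase adds only to Rohan's holdings (Cobalt's stake shrinks), so Rohan is the only person who could newly come to control Ridgeback.
Rohan holds 77% of Ridgeback, so Rohan controls Ridgeback.
So Rohan already controls Ridgeback before the transaction.
After the purchase, Rohan's direct stake in Sable rises to 30% + 56% = 86%, and Cobalt's stake falls to 14%.
Rohan controlled Ridgeback already, so this is not a new person acquiring control; every other person's position is unchanged or reduced.
No new person acquires control, so the clause is not triggered.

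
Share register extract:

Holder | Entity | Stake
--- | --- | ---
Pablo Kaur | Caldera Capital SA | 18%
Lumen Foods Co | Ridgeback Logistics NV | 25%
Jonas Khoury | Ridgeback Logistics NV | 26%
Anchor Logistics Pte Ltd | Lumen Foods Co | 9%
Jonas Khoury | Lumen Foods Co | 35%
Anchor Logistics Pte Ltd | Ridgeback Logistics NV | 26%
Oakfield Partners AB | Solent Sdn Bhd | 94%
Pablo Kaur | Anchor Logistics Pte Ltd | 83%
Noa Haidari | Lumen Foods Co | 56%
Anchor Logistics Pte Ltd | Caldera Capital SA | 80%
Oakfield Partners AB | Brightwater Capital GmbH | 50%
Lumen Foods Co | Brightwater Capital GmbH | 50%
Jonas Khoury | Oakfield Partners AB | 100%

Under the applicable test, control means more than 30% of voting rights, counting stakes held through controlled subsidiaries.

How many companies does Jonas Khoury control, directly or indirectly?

5

Jonas holds 35% of Lumen, so Jonas controls Lumen.
Jonas and Lumen together hold 26% + 25% = 51% of Ridgeback, so Jonas controls Ridgeback.
Jonas holds 100% of Oakfield, so Jonas controls Oakfield.
Oakfield and Lumen together hold 50% + 50% = 100% of Brightwater, so Jonas controls Brightwater.
Oakfield holds 94% of Solent, so Jonas controls Solent.
No other company's threshold is met.
Jonas controls 5 companies.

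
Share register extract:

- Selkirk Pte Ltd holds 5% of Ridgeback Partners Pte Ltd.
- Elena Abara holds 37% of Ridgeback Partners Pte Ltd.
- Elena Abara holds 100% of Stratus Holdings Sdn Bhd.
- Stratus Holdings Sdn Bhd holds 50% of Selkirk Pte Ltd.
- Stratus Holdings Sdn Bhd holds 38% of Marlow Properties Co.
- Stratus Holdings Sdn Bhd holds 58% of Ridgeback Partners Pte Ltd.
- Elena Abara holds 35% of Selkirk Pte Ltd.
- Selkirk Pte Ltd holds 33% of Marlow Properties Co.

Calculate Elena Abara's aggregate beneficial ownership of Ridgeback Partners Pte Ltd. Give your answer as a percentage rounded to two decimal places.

99.25%

Elena reaches Ridgeback along 4 paths.
Direct stake: 37% = 37%.
Via Stratus → Selkirk: 100% × 50% × 5% = 2.5%.
Via Selkirk: 35% × 5% = 1.75%.
Via Stratus: 100% × 58% = 58%.
Total: 37% + 2.5% + 1.75% + 58% = 99.25%.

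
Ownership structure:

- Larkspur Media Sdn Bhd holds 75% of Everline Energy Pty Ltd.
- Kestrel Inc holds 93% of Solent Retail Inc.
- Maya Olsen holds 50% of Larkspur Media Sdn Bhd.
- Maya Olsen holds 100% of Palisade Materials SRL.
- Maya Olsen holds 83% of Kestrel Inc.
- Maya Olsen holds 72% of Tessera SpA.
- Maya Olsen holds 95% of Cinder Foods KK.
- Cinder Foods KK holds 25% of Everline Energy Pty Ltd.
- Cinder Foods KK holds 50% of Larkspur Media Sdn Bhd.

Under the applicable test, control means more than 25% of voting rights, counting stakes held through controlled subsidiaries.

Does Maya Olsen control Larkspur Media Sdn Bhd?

Yes

Maya holds 95% of Cinder, so Maya controls Cinder.
Cinder and Maya together hold 50% + 50% = 100% of Larkspur, so Maya controls Larkspur.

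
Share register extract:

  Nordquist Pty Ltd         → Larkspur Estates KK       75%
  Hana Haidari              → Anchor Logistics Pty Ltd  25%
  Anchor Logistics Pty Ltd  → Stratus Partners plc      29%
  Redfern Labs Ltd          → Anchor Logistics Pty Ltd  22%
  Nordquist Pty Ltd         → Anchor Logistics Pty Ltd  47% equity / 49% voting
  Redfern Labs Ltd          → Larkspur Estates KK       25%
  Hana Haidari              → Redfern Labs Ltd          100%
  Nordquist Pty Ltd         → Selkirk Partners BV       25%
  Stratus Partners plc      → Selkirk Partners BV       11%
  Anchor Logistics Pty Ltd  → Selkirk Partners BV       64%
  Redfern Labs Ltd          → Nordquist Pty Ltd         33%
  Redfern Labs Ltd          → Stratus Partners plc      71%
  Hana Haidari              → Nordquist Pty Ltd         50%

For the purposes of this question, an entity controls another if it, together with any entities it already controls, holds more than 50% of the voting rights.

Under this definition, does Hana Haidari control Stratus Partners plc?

Yes

Hana holds 100% of Redfern, so Hana controls Redfern.
Hana and Redfern together hold 50% + 33% = 83% of Nordquist, so Hana controls Nordquist.
Nordquist and Hana and Redfern together hold 49% + 25% + 22% = 96% of Anchor, so Hana controls Anchor.
Anchor and Redfern together hold 29% + 71% = 100% of Stratus, so Hana controls Stratus.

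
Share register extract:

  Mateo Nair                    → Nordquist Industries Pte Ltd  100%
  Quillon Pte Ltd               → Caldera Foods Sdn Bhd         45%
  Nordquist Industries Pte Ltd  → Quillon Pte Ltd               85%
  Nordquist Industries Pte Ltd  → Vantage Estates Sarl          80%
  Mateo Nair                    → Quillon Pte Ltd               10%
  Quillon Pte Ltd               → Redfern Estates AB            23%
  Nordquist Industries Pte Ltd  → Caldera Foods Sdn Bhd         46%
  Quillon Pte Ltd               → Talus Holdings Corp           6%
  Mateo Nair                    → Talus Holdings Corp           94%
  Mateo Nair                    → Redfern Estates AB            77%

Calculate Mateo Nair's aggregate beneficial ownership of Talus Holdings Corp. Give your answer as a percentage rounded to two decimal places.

Mateo reaches Talus along 3 paths.
Direct stake: 94% = 94%.
Via Nordquist → Quillon: 100% × 85% × 6% = 5.1%.
Via Quillon: 10% × 6% = 0.6%.
Total: 94% + 5.1% + 0.6% = 99.7%.
Rounded: 99.70%.

99.70%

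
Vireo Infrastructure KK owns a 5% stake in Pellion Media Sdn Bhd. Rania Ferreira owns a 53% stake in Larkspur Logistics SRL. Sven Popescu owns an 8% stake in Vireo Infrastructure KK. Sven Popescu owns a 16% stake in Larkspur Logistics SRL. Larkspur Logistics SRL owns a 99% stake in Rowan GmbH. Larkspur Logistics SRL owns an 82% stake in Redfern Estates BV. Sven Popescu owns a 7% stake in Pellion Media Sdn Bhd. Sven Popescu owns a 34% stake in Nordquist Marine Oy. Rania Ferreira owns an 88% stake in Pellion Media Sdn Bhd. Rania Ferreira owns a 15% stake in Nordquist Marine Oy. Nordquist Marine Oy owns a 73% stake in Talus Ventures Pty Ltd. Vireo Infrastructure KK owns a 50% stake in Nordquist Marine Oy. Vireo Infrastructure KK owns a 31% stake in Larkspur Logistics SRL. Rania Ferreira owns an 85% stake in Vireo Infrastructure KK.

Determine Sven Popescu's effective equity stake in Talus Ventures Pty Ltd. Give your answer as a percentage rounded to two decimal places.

Sven reaches Talus along 2 paths.
Via Vireo → Nordquist: 8% × 50% × 73% = 2.92%.
Via Nordquist: 34% × 73% = 24.82%.
Total: 2.92% + 24.82% = 27.74%.

27.74%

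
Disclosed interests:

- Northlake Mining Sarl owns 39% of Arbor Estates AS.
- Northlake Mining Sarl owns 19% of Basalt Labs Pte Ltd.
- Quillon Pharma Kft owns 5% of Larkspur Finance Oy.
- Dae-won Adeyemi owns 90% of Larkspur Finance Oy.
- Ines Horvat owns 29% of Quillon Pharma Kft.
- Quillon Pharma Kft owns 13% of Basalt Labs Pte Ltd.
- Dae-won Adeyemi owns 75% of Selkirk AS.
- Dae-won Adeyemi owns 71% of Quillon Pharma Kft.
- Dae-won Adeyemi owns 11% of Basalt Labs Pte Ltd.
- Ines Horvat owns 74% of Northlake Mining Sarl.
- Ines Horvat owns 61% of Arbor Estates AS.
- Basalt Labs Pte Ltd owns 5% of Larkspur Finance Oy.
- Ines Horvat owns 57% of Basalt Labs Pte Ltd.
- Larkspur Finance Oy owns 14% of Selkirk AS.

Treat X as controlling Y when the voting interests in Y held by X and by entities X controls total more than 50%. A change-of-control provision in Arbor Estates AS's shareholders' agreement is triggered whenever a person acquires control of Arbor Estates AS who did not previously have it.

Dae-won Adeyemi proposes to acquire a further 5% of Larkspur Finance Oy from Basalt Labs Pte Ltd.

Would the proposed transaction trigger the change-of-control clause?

The purchase adds only to Dae-won's holdings (Basalt's stake shrinks), so Dae-won is the only person who could newly come to control Arbor.
Dae-won holds 71% of Quillon, so Dae-won controls Quillon.
Dae-won and Quillon together hold 90% + 5% = 95% of Larkspur, so Dae-won controls Larkspur.
Dae-won and Larkspur together hold 75% + 14% = 89% of Selkirk, so Dae-won controls Selkirk.
Neither Dae-won nor any entity Dae-won controls holds any voting interest in Arbor.
So before the transaction, Dae-won does not control Arbor.
After the purchase, Dae-won's direct stake in Larkspur rises to 90% + 5% = 95%, and Basalt's stake falls to 0%.
Dae-won and Quillon together hold 95% + 5% = 100% of Larkspur, so Dae-won controls Larkspur.
After the transaction, neither Dae-won nor any entity Dae-won controls holds a voting interest in Arbor, so Dae-won still does not control it.
No new person acquires control, so the clause is not triggered.

No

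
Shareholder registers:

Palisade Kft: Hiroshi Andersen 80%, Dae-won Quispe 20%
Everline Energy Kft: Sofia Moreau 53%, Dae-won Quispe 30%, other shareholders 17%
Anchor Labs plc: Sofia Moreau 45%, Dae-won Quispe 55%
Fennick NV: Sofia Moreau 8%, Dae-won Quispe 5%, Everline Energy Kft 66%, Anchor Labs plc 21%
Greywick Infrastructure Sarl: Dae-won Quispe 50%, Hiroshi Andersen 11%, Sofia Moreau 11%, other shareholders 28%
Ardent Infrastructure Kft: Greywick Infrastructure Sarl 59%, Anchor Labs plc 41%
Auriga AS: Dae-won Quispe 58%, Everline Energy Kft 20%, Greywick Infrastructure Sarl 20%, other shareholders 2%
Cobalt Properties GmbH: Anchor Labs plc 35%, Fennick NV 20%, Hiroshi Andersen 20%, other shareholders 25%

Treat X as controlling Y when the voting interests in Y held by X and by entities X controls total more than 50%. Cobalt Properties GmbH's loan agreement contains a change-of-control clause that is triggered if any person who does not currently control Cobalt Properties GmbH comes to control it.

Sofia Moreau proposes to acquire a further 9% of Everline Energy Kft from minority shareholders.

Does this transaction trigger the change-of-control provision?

No

The purchase changes only Sofia's holdings, so Sofia is the only person who could newly come to control Cobalt.
Sofia holds 53% of Everline, so Sofia controls Everline.
Sofia and Everline together hold 8% + 66% = 74% of Fennick, so Sofia controls Fennick.
In Cobalt, Sofia's side holds only 20%, not > 50%.
So before the transaction, Sofia does not control Cobalt.
After the purchase, Sofia's direct stake in Everline rises to 53% + 9% = 62%.
Sofia holds 62% of Everline, so Sofia controls Everline.
After the transaction, Sofia's side holds 20% of Cobalt, not > 50%, so Sofia still does not control Cobalt.
No new person acquires control, so the clause is not triggered.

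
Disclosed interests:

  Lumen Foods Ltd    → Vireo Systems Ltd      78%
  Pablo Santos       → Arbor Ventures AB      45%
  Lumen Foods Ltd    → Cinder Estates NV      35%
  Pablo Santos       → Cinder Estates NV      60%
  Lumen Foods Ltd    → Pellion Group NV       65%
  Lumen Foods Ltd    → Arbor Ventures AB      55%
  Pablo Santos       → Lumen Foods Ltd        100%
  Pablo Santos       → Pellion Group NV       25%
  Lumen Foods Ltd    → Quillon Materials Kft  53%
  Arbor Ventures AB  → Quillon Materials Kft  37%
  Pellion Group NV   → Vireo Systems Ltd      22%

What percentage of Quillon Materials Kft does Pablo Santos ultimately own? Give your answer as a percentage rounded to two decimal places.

90.00%

Pablo reaches Quillon along 3 paths.
Via Lumen: 100% × 53% = 53%.
Via Lumen → Arbor: 100% × 55% × 37% = 20.35%.
Via Arbor: 45% × 37% = 16.65%.
Total: 53% + 20.35% + 16.65% = 90%.
Rounded: 90.00%.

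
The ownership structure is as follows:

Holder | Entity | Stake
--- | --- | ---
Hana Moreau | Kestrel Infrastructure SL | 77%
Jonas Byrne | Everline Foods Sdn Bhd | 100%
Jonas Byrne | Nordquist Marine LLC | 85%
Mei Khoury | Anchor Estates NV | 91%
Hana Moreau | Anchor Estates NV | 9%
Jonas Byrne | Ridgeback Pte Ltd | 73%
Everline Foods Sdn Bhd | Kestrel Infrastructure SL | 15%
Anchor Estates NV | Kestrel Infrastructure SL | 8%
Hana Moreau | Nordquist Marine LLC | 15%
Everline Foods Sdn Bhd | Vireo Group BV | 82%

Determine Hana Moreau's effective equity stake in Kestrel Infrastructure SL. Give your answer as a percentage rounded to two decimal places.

77.72%

Hana reaches Kestrel along 2 paths.
Direct stake: 77% = 77%.
Via Anchor: 9% × 8% = 0.72%.
Total: 77% + 0.72% = 77.72%.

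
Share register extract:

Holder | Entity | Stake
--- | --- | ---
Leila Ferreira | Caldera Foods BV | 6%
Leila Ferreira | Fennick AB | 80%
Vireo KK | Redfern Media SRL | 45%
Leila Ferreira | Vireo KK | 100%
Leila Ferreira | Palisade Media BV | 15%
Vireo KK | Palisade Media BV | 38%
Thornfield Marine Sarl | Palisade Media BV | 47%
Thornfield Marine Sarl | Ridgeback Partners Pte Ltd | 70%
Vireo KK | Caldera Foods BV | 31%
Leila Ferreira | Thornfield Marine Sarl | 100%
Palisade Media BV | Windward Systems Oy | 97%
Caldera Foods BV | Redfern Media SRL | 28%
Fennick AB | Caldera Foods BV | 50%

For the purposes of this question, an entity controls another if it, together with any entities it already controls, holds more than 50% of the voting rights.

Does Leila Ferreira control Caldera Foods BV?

Yes

Leila holds 80% of Fennick, so Leila controls Fennick.
Leila holds 100% of Vireo, so Leila controls Vireo.
Vireo and Leila and Fennick together hold 31% + 6% + 50% = 87% of Caldera, so Leila controls Caldera.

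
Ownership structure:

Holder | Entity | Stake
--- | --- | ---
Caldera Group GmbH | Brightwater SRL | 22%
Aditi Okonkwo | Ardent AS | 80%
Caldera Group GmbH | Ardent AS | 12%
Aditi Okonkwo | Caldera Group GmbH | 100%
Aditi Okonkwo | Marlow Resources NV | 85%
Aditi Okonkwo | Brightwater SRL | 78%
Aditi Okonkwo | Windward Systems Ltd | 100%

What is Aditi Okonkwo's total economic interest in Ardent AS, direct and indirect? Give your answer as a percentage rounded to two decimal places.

Aditi reaches Ardent along 2 paths.
Direct stake: 80% = 80%.
Via Caldera: 100% × 12% = 12%.
Total: 80% + 12% = 92%.
Rounded: 92.00%.

92.00%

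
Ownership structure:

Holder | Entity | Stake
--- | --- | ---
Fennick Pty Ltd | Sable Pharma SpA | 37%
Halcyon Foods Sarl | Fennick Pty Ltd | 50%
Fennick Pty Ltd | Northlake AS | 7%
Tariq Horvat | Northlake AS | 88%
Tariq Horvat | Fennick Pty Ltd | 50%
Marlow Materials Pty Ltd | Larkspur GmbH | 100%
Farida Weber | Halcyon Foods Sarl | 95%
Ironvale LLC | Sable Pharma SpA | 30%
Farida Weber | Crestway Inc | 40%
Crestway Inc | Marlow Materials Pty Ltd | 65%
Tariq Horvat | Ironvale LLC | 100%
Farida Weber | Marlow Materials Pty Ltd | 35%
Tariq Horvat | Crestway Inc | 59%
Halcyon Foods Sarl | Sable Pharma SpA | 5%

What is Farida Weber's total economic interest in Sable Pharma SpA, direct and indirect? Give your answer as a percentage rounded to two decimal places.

Farida reaches Sable along 2 paths.
Via Halcyon: 95% × 5% = 4.75%.
Via Halcyon → Fennick: 95% × 50% × 37% = 17.575%.
Total: 4.75% + 17.575% = 22.325%.
Rounded: 22.33%.

22.33%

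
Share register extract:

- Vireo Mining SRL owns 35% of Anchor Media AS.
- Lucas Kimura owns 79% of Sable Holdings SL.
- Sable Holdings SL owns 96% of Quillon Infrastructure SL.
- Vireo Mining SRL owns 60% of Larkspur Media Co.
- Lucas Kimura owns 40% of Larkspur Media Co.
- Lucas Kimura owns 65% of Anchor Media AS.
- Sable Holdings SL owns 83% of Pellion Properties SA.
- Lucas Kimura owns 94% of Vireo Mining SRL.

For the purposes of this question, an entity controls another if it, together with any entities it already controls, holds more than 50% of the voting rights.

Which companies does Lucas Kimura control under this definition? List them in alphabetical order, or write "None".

Lucas holds 94% of Vireo, so Lucas controls Vireo.
Lucas holds 79% of Sable, so Lucas controls Sable.
Vireo and Lucas together hold 60% + 40% = 100% of Larkspur, so Lucas controls Larkspur.
Sable holds 83% of Pellion, so Lucas controls Pellion.
Lucas and Vireo together hold 65% + 35% = 100% of Anchor, so Lucas controls Anchor.
Sable holds 96% of Quillon, so Lucas controls Quillon.

Anchor Media AS, Larkspur Media Co, Pellion Properties SA, Quillon Infrastructure SL, Sable Holdings SL, Vireo Mining SRL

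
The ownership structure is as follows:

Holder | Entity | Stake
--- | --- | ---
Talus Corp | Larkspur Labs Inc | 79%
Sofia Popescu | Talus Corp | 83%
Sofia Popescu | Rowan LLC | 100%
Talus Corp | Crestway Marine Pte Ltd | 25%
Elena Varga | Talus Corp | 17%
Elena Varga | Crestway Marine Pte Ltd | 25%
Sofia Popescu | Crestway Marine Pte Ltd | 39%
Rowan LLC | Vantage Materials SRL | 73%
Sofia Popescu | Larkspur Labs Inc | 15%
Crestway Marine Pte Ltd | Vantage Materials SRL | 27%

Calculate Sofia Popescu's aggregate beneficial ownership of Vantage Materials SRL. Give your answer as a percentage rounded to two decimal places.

Sofia reaches Vantage along 3 paths.
Via Rowan: 100% × 73% = 73%.
Via Crestway: 39% × 27% = 10.53%.
Via Talus → Crestway: 83% × 25% × 27% = 5.6025%.
Total: 73% + 10.53% + 5.6025% = 89.1325%.
Rounded: 89.13%.

89.13%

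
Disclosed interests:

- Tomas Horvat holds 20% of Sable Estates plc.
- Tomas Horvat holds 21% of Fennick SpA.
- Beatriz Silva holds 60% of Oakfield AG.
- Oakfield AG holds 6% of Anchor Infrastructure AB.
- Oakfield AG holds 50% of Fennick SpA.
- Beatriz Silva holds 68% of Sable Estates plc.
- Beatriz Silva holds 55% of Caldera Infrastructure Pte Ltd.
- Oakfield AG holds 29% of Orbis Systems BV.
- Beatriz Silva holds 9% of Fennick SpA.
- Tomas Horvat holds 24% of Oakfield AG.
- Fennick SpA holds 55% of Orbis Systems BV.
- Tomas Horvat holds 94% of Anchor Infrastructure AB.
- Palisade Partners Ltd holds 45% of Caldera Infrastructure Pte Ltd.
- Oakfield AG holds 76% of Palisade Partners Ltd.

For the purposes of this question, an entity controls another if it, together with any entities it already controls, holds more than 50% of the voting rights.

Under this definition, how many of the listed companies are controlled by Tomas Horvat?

Tomas holds 94% of Anchor, so Tomas controls Anchor.
No other company's threshold is met.
Tomas controls 1 company.

1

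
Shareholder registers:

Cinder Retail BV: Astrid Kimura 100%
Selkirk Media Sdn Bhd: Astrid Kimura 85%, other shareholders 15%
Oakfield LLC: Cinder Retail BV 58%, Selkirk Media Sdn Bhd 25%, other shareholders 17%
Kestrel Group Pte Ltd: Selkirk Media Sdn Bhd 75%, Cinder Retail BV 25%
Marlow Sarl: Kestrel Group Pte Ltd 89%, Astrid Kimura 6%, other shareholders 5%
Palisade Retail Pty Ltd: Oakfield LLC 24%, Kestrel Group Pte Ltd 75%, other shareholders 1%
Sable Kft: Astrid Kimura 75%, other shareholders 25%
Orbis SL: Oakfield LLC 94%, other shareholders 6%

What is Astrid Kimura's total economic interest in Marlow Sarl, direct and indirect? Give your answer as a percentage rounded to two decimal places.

Astrid reaches Marlow along 3 paths.
Via Selkirk → Kestrel: 85% × 75% × 89% = 56.7375%.
Via Cinder → Kestrel: 100% × 25% × 89% = 22.25%.
Direct stake: 6% = 6%.
Total: 56.7375% + 22.25% + 6% = 84.9875%.
Rounded: 84.99%.

84.99%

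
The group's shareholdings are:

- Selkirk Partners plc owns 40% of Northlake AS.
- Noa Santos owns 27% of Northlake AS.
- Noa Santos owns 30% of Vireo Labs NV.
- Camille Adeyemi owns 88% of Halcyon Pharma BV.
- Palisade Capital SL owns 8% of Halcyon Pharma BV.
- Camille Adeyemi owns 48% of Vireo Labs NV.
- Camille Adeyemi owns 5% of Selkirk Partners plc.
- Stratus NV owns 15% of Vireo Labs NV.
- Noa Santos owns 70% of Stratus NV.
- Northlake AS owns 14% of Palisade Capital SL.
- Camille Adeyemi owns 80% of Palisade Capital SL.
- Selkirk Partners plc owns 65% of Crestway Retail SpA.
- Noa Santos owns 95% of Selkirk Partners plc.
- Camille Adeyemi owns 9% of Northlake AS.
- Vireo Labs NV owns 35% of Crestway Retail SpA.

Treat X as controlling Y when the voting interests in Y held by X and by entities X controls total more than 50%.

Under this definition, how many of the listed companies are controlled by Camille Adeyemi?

2

Camille holds 80% of Palisade, so Camille controls Palisade.
Camille and Palisade together hold 88% + 8% = 96% of Halcyon, so Camille controls Halcyon.
No other company's threshold is met.
Camille controls 2 companies.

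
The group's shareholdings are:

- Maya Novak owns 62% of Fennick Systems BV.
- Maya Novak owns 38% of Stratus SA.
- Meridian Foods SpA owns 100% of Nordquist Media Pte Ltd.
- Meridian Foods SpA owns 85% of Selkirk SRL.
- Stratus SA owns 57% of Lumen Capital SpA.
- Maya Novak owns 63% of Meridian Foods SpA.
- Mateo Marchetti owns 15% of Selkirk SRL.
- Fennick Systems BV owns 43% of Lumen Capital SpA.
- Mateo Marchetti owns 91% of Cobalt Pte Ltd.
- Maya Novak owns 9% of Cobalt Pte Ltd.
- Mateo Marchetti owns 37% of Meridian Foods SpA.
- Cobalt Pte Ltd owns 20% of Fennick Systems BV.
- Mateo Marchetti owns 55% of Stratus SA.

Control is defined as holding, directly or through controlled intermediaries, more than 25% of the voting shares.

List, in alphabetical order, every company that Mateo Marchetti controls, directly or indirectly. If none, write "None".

Cobalt Pte Ltd, Lumen Capital SpA, Meridian Foods SpA, Nordquist Media Pte Ltd, Selkirk SRL, Stratus SA

Mateo holds 91% of Cobalt, so Mateo controls Cobalt.
Mateo holds 55% of Stratus, so Mateo controls Stratus.
Mateo holds 37% of Meridian, so Mateo controls Meridian.
Mateo and Meridian together hold 15% + 85% = 100% of Selkirk, so Mateo controls Selkirk.
Meridian holds 100% of Nordquist, so Mateo controls Nordquist.
Stratus holds 57% of Lumen, so Mateo controls Lumen.
No other company's threshold is met.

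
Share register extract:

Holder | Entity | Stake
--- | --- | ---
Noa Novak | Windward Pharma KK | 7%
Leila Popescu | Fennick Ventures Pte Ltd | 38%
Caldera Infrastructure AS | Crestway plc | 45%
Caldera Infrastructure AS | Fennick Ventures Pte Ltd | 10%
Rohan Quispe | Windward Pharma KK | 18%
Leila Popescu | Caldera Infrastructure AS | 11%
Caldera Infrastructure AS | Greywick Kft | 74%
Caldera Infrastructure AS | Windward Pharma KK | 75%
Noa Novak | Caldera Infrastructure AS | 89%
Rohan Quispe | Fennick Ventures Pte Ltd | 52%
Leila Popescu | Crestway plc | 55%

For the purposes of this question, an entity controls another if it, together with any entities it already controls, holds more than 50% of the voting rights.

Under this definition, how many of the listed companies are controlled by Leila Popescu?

Leila holds 55% of Crestway, so Leila controls Crestway.
No other company's threshold is met.
Leila controls 1 company.

1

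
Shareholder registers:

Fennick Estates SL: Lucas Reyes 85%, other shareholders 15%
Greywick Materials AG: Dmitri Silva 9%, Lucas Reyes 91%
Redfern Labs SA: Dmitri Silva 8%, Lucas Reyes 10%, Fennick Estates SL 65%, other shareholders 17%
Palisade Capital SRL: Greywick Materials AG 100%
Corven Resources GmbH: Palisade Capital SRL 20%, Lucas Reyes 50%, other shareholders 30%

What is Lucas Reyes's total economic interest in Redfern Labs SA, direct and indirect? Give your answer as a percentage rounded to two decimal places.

Lucas reaches Redfern along 2 paths.
Direct stake: 10% = 10%.
Via Fennick: 85% × 65% = 55.25%.
Total: 10% + 55.25% = 65.25%.

65.25%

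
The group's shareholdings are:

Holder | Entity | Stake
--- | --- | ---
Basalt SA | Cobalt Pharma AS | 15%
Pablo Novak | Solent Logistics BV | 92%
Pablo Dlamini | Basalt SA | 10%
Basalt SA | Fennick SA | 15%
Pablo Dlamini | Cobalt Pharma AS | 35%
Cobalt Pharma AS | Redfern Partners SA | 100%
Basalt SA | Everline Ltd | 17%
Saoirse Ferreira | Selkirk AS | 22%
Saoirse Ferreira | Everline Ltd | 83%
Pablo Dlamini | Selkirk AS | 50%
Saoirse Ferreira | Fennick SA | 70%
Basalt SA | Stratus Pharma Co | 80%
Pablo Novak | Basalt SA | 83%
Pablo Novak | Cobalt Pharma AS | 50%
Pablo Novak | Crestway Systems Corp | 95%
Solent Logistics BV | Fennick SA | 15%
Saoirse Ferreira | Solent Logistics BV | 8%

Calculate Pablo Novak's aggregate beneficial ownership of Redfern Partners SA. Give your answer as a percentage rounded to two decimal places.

Pablo Novak reaches Redfern along 2 paths.
Via Basalt → Cobalt: 83% × 15% × 100% = 12.45%.
Via Cobalt: 50% × 100% = 50%.
Total: 12.45% + 50% = 62.45%.

62.45%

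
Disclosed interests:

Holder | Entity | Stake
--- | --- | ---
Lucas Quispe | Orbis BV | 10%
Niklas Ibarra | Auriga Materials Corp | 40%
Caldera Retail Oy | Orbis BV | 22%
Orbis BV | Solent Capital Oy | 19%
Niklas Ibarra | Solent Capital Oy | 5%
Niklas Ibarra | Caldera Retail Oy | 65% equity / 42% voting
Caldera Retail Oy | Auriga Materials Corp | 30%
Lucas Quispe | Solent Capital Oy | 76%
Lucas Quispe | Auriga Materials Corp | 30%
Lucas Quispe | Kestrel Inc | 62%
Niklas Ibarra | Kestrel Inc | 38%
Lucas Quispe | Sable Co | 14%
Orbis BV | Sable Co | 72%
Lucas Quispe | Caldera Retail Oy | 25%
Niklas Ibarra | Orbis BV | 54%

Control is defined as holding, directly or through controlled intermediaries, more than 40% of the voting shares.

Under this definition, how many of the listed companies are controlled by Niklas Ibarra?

Niklas holds 42% of Caldera, so Niklas controls Caldera.
Niklas and Caldera together hold 54% + 22% = 76% of Orbis, so Niklas controls Orbis.
Caldera and Niklas together hold 30% + 40% = 70% of Auriga, so Niklas controls Auriga.
Orbis holds 72% of Sable, so Niklas controls Sable.
No other company's threshold is met.
Niklas controls 4 companies.

4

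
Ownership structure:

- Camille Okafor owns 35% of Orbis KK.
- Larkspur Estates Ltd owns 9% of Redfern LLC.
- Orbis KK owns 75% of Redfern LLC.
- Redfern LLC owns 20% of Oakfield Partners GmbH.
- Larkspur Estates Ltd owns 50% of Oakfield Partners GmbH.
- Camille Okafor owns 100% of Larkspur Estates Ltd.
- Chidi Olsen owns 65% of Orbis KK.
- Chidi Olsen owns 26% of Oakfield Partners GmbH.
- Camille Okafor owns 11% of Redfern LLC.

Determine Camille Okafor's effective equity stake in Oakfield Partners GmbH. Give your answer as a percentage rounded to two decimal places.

59.25%

Camille reaches Oakfield along 4 paths.
Via Larkspur → Redfern: 100% × 9% × 20% = 1.8%.
Via Orbis → Redfern: 35% × 75% × 20% = 5.25%.
Via Redfern: 11% × 20% = 2.2%.
Via Larkspur: 100% × 50% = 50%.
Total: 1.8% + 5.25% + 2.2% + 50% = 59.25%.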